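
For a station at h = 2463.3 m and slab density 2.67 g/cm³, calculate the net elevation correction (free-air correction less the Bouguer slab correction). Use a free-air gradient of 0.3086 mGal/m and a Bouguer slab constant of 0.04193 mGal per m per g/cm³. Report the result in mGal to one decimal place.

484.4

Combined gradient = 0.3086 − 0.04193 × 2.67 = 0.1966469 mGal/m
Combined elevation correction = 0.1966469 × 2463.3 = 484.4 mGal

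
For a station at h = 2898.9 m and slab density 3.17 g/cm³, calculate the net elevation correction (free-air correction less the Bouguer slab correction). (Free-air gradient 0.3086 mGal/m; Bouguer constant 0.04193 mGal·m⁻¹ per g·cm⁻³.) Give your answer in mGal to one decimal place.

Combined gradient = 0.3086 − 0.04193 × 3.17 = 0.1756819 mGal/m
Combined elevation correction = 0.1756819 × 2898.9 = 509.3 mGal

509.3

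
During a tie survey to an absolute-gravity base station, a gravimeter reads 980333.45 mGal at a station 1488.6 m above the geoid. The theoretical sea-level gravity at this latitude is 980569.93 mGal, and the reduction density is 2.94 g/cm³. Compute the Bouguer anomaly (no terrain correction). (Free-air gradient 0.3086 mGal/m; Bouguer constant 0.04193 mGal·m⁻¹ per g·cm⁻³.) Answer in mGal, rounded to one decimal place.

Free-air correction = 0.3086 × 1488.6 = 459.38 mGal
Free-air anomaly = 980333.45 − 980569.93 + (459.38) = 222.90 mGal
Bouguer slab correction = 0.04193 × 2.94 × 1488.6 = 183.51 mGal
Simple Bouguer anomaly = 222.90 − (183.51) = 39.39 mGal

39.4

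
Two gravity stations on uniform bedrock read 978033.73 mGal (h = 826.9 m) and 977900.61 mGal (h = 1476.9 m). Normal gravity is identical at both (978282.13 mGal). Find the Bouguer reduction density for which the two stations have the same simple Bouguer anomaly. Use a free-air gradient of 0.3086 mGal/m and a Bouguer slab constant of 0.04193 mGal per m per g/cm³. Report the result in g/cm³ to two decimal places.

Δg_obs = 977900.61 − 978033.73 = -133.12 mGal over Δh = 1476.9 − 826.9 = 650.0 m
Equal Bouguer anomalies ⇒ Δg_obs + (0.3086 − 0.04193ρ)·Δh = 0
0.3086 − 0.04193ρ = −Δg_obs/Δh = 0.20480
ρ = (0.3086 − 0.20480) / 0.04193 = 2.48 g/cm³

2.48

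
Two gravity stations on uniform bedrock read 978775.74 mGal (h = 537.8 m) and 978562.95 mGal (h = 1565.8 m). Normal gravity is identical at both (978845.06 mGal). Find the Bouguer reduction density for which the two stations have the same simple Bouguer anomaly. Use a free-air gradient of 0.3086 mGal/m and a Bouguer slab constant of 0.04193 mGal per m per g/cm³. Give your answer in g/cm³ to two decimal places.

Δg_obs = 978562.95 − 978775.74 = -212.79 mGal over Δh = 1565.8 − 537.8 = 1028.0 m
Equal Bouguer anomalies ⇒ Δg_obs + (0.3086 − 0.04193ρ)·Δh = 0
0.3086 − 0.04193ρ = −Δg_obs/Δh = 0.20699
ρ = (0.3086 − 0.20699) / 0.04193 = 2.42 g/cm³

2.42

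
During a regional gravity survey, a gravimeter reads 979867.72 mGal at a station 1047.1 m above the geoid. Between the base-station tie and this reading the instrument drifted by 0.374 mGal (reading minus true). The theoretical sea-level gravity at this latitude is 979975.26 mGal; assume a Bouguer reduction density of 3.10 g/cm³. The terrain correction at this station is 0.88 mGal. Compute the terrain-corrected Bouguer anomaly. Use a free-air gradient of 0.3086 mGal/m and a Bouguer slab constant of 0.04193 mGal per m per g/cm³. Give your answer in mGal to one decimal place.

Drift-corrected reading = 979867.72 − (0.374) = 979867.346 mGal
Free-air correction = 0.3086 × 1047.1 = 323.14 mGal
Free-air anomaly = 979867.346 − 979975.26 + (323.14) = 215.226 mGal
Bouguer slab correction = 0.04193 × 3.10 × 1047.1 = 136.11 mGal
Simple Bouguer anomaly = 215.226 − (136.11) = 79.116 mGal
Complete Bouguer anomaly = 79.116 + 0.88 = 79.996 mGal

80.0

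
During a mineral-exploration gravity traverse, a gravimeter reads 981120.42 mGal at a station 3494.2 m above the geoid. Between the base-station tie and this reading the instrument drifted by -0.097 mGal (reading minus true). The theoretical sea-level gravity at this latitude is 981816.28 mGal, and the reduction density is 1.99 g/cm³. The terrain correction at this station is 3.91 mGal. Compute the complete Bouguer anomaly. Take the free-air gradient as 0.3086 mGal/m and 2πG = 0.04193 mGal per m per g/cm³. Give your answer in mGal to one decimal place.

94.9

Drift-corrected reading = 981120.42 − (-0.097) = 981120.517 mGal
Free-air correction = 0.3086 × 3494.2 = 1078.31 mGal
Free-air anomaly = 981120.517 − 981816.28 + (1078.31) = 382.547 mGal
Bouguer slab correction = 0.04193 × 1.99 × 3494.2 = 291.56 mGal
Simple Bouguer anomaly = 382.547 − (291.56) = 90.987 mGal
Complete Bouguer anomaly = 90.987 + 3.91 = 94.897 mGal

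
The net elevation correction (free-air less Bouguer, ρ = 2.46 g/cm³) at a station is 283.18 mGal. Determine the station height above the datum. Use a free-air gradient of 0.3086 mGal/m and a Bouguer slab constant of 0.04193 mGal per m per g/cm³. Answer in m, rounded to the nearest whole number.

1378

Combined gradient = 0.3086 − 0.04193 × 2.46 = 0.2054522 mGal/m
h = 283.18 / 0.2054522 = 1378.33 m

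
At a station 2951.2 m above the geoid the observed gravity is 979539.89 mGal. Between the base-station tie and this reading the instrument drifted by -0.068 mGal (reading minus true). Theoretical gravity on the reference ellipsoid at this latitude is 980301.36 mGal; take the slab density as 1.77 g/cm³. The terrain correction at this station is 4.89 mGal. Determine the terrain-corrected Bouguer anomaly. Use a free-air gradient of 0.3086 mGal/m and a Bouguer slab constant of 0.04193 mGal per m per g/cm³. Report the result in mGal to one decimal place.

Drift-corrected reading = 979539.89 − (-0.068) = 979539.958 mGal
Free-air correction = 0.3086 × 2951.2 = 910.74 mGal
Free-air anomaly = 979539.958 − 980301.36 + (910.74) = 149.338 mGal
Bouguer slab correction = 0.04193 × 1.77 × 2951.2 = 219.03 mGal
Simple Bouguer anomaly = 149.338 − (219.03) = -69.692 mGal
Complete Bouguer anomaly = -69.692 + 4.89 = -64.802 mGal

-64.8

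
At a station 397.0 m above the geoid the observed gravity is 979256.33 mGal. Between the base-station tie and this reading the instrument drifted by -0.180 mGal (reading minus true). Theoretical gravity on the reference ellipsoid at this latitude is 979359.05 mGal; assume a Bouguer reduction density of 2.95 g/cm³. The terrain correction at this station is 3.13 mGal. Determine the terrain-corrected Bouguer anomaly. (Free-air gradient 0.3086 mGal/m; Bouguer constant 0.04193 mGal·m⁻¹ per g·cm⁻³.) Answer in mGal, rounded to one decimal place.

-26.0

Drift-corrected reading = 979256.33 − (-0.180) = 979256.510 mGal
Free-air correction = 0.3086 × 397.0 = 122.51 mGal
Free-air anomaly = 979256.510 − 979359.05 + (122.51) = 19.970 mGal
Bouguer slab correction = 0.04193 × 2.95 × 397.0 = 49.11 mGal
Simple Bouguer anomaly = 19.970 − (49.11) = -29.140 mGal
Complete Bouguer anomaly = -29.140 + 3.13 = -26.010 mGal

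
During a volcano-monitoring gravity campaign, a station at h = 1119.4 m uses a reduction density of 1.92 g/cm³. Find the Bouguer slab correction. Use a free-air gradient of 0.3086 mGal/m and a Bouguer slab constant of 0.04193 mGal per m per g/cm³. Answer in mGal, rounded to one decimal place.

90.1

Bouguer slab correction = 0.04193 × 1.92 × 1119.4 = 90.1 mGal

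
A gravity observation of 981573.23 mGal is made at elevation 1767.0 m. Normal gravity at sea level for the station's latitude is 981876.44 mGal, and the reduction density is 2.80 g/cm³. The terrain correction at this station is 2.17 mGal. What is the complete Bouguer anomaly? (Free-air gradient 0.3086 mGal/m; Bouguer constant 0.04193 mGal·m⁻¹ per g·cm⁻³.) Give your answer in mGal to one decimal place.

Free-air correction = 0.3086 × 1767.0 = 545.30 mGal
Free-air anomaly = 981573.23 − 981876.44 + (545.30) = 242.09 mGal
Bouguer slab correction = 0.04193 × 2.80 × 1767.0 = 207.45 mGal
Simple Bouguer anomaly = 242.09 − (207.45) = 34.64 mGal
Complete Bouguer anomaly = 34.64 + 2.17 = 36.81 mGal

36.8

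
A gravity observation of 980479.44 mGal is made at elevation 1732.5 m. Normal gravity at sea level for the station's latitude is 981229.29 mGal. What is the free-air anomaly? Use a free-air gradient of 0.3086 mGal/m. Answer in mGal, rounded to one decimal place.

Free-air correction = 0.3086 × 1732.5 = 534.65 mGal
Free-air anomaly = 980479.44 − 981229.29 + (534.65) = -215.20 mGal

-215.2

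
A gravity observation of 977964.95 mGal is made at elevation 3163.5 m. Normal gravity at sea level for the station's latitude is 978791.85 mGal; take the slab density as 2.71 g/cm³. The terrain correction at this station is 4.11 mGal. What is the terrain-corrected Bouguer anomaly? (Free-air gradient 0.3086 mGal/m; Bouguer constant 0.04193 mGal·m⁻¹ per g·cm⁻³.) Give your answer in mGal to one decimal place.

-206.0

Free-air correction = 0.3086 × 3163.5 = 976.26 mGal
Free-air anomaly = 977964.95 − 978791.85 + (976.26) = 149.36 mGal
Bouguer slab correction = 0.04193 × 2.71 × 3163.5 = 359.47 mGal
Simple Bouguer anomaly = 149.36 − (359.47) = -210.11 mGal
Complete Bouguer anomaly = -210.11 + 4.11 = -206.00 mGal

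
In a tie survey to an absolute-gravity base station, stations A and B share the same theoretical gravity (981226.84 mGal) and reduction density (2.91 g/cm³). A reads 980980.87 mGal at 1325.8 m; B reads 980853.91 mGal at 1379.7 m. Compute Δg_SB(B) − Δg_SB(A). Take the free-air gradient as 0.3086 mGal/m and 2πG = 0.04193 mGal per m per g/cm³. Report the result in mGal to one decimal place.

-116.9

Δg_SB(A) = 980980.87 − 981226.84 + 0.3086×1325.8 − 0.04193×2.91×1325.8 = 1.40 mGal
Δg_SB(B) = 980853.91 − 981226.84 + 0.3086×1379.7 − 0.04193×2.91×1379.7 = -115.50 mGal
Difference = -115.50 − (1.40) = -116.90 mGal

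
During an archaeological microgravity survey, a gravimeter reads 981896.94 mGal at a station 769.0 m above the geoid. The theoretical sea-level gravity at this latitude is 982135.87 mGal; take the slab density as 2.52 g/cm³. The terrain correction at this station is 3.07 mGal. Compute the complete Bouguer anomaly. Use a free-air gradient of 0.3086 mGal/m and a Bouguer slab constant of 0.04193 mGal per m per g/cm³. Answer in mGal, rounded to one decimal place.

-79.8

Free-air correction = 0.3086 × 769.0 = 237.31 mGal
Free-air anomaly = 981896.94 − 982135.87 + (237.31) = -1.62 mGal
Bouguer slab correction = 0.04193 × 2.52 × 769.0 = 81.26 mGal
Simple Bouguer anomaly = -1.62 − (81.26) = -82.88 mGal
Complete Bouguer anomaly = -82.88 + 3.07 = -79.81 mGal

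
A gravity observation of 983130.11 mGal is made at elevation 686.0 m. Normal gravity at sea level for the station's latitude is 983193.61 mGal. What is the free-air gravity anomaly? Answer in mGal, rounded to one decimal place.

148.2

Free-air correction = 0.3086 × 686.0 = 211.70 mGal
Free-air anomaly = 983130.11 − 983193.61 + (211.70) = 148.20 mGal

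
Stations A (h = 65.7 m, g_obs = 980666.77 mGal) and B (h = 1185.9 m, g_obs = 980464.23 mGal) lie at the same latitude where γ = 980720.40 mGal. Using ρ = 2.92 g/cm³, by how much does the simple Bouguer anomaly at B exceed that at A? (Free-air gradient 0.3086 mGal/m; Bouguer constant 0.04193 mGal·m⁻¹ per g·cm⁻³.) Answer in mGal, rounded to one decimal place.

Δg_SB(A) = 980666.77 − 980720.40 + 0.3086×65.7 − 0.04193×2.92×65.7 = -41.40 mGal
Δg_SB(B) = 980464.23 − 980720.40 + 0.3086×1185.9 − 0.04193×2.92×1185.9 = -35.40 mGal
Difference = -35.40 − (-41.40) = 6.00 mGal

6.0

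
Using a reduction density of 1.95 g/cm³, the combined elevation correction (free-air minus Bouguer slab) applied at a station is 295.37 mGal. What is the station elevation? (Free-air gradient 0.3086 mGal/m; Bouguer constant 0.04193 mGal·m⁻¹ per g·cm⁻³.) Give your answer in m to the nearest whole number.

Combined gradient = 0.3086 − 0.04193 × 1.95 = 0.2268365 mGal/m
h = 295.37 / 0.2268365 = 1302.13 m

1302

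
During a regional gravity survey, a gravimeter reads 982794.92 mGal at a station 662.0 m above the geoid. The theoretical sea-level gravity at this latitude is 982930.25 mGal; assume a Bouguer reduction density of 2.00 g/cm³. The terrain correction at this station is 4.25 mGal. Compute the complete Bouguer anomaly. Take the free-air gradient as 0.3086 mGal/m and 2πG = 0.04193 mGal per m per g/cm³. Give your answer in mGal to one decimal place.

17.7

Free-air correction = 0.3086 × 662.0 = 204.29 mGal
Free-air anomaly = 982794.92 − 982930.25 + (204.29) = 68.96 mGal
Bouguer slab correction = 0.04193 × 2.00 × 662.0 = 55.52 mGal
Simple Bouguer anomaly = 68.96 − (55.52) = 13.44 mGal
Complete Bouguer anomaly = 13.44 + 4.25 = 17.69 mGal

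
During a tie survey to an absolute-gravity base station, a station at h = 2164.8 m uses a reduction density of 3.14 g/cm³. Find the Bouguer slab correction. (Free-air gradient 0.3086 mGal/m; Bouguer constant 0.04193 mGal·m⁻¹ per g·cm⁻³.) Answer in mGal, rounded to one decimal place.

Bouguer slab correction = 0.04193 × 3.14 × 2164.8 = 285.0 mGal

285.0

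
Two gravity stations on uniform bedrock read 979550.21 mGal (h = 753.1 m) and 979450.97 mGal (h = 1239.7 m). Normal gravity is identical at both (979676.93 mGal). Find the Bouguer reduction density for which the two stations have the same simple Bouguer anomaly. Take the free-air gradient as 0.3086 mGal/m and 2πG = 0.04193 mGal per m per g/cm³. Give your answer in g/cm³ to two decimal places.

Δg_obs = 979450.97 − 979550.21 = -99.24 mGal over Δh = 1239.7 − 753.1 = 486.6 m
Equal Bouguer anomalies ⇒ Δg_obs + (0.3086 − 0.04193ρ)·Δh = 0
0.3086 − 0.04193ρ = −Δg_obs/Δh = 0.20395
ρ = (0.3086 − 0.20395) / 0.04193 = 2.50 g/cm³

2.50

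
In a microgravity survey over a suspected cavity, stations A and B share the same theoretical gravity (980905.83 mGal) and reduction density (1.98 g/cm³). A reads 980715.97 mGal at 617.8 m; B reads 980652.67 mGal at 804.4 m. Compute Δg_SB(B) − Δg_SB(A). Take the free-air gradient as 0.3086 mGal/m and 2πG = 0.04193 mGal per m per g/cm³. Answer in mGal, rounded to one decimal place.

-21.2

Δg_SB(A) = 980715.97 − 980905.83 + 0.3086×617.8 − 0.04193×1.98×617.8 = -50.50 mGal
Δg_SB(B) = 980652.67 − 980905.83 + 0.3086×804.4 − 0.04193×1.98×804.4 = -71.70 mGal
Difference = -71.70 − (-50.50) = -21.20 mGal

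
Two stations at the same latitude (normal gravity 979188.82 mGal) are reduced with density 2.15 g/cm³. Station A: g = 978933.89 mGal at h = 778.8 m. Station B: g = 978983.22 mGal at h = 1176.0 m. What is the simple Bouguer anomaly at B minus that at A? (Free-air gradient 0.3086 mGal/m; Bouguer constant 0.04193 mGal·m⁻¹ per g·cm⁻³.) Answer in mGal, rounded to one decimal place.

136.1

Δg_SB(A) = 978933.89 − 979188.82 + 0.3086×778.8 − 0.04193×2.15×778.8 = -84.80 mGal
Δg_SB(B) = 978983.22 − 979188.82 + 0.3086×1176.0 − 0.04193×2.15×1176.0 = 51.30 mGal
Difference = 51.30 − (-84.80) = 136.10 mGal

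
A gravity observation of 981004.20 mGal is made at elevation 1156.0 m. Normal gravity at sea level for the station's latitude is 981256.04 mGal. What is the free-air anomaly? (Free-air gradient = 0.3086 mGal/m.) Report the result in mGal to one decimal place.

104.9

Free-air correction = 0.3086 × 1156.0 = 356.74 mGal
Free-air anomaly = 981004.20 − 981256.04 + (356.74) = 104.90 mGal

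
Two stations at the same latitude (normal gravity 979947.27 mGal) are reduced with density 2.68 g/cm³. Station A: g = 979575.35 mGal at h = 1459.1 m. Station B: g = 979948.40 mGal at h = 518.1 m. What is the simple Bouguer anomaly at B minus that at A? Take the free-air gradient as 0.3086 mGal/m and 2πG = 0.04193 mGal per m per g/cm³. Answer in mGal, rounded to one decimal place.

Δg_SB(A) = 979575.35 − 979947.27 + 0.3086×1459.1 − 0.04193×2.68×1459.1 = -85.60 mGal
Δg_SB(B) = 979948.40 − 979947.27 + 0.3086×518.1 − 0.04193×2.68×518.1 = 102.80 mGal
Difference = 102.80 − (-85.60) = 188.40 mGal

188.4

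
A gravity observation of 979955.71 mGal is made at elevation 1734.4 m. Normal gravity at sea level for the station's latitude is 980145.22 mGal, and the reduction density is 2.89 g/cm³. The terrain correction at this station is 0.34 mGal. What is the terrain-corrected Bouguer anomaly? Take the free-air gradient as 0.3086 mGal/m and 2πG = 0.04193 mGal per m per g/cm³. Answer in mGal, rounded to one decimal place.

Free-air correction = 0.3086 × 1734.4 = 535.24 mGal
Free-air anomaly = 979955.71 − 980145.22 + (535.24) = 345.73 mGal
Bouguer slab correction = 0.04193 × 2.89 × 1734.4 = 210.17 mGal
Simple Bouguer anomaly = 345.73 − (210.17) = 135.56 mGal
Complete Bouguer anomaly = 135.56 + 0.34 = 135.90 mGal

135.9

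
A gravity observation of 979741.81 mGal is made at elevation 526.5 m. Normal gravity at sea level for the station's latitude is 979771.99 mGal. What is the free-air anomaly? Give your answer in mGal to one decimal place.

132.3

Free-air correction = 0.3086 × 526.5 = 162.48 mGal
Free-air anomaly = 979741.81 − 979771.99 + (162.48) = 132.30 mGal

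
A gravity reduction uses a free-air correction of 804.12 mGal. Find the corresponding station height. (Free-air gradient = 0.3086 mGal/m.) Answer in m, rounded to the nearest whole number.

2606

h = 804.12 / 0.3086 = 2605.70 m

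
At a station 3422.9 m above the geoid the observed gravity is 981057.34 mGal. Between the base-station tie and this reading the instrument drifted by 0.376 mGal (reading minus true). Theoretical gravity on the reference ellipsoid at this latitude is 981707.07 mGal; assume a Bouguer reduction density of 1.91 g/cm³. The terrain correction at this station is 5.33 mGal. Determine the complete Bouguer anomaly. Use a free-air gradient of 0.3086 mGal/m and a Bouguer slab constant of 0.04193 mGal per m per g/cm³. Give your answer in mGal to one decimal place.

Drift-corrected reading = 981057.34 − (0.376) = 981056.964 mGal
Free-air correction = 0.3086 × 3422.9 = 1056.31 mGal
Free-air anomaly = 981056.964 − 981707.07 + (1056.31) = 406.204 mGal
Bouguer slab correction = 0.04193 × 1.91 × 3422.9 = 274.13 mGal
Simple Bouguer anomaly = 406.204 − (274.13) = 132.074 mGal
Complete Bouguer anomaly = 132.074 + 5.33 = 137.404 mGal

137.4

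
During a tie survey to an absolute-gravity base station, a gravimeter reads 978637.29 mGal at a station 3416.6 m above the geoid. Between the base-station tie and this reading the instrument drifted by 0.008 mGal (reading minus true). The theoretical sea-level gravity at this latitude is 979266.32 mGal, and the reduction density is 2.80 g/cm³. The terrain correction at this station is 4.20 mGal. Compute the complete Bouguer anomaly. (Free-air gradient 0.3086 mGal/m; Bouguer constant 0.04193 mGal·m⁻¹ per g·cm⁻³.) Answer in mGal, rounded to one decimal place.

28.4

Drift-corrected reading = 978637.29 − (0.008) = 978637.282 mGal
Free-air correction = 0.3086 × 3416.6 = 1054.36 mGal
Free-air anomaly = 978637.282 − 979266.32 + (1054.36) = 425.322 mGal
Bouguer slab correction = 0.04193 × 2.80 × 3416.6 = 401.12 mGal
Simple Bouguer anomaly = 425.322 − (401.12) = 24.202 mGal
Complete Bouguer anomaly = 24.202 + 4.20 = 28.402 mGal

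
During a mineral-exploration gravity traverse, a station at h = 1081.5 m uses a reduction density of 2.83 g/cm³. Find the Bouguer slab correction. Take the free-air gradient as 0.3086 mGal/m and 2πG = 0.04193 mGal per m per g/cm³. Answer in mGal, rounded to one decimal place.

128.3

Bouguer slab correction = 0.04193 × 2.83 × 1081.5 = 128.3 mGal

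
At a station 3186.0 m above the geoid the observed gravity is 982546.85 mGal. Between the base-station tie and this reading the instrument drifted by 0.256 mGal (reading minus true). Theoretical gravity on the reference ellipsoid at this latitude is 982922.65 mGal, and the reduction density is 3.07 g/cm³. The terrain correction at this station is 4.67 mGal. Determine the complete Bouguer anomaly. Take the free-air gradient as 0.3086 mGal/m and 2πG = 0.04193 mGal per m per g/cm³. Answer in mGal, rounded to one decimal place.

201.7

Drift-corrected reading = 982546.85 − (0.256) = 982546.594 mGal
Free-air correction = 0.3086 × 3186.0 = 983.20 mGal
Free-air anomaly = 982546.594 − 982922.65 + (983.20) = 607.144 mGal
Bouguer slab correction = 0.04193 × 3.07 × 3186.0 = 410.12 mGal
Simple Bouguer anomaly = 607.144 − (410.12) = 197.024 mGal
Complete Bouguer anomaly = 197.024 + 4.67 = 201.694 mGal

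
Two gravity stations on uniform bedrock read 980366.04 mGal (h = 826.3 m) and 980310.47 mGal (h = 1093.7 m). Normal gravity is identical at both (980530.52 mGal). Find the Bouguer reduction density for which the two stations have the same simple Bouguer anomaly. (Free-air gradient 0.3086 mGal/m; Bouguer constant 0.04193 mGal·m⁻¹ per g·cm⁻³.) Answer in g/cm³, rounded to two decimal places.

Δg_obs = 980310.47 − 980366.04 = -55.57 mGal over Δh = 1093.7 − 826.3 = 267.4 m
Equal Bouguer anomalies ⇒ Δg_obs + (0.3086 − 0.04193ρ)·Δh = 0
0.3086 − 0.04193ρ = −Δg_obs/Δh = 0.20782
ρ = (0.3086 − 0.20782) / 0.04193 = 2.40 g/cm³

2.40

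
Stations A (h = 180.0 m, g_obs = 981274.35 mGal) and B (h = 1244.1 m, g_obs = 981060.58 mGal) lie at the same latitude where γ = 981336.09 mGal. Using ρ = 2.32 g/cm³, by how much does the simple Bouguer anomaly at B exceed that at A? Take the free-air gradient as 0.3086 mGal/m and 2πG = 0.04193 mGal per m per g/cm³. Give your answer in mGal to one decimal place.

Δg_SB(A) = 981274.35 − 981336.09 + 0.3086×180.0 − 0.04193×2.32×180.0 = -23.70 mGal
Δg_SB(B) = 981060.58 − 981336.09 + 0.3086×1244.1 − 0.04193×2.32×1244.1 = -12.60 mGal
Difference = -12.60 − (-23.70) = 11.10 mGal

11.1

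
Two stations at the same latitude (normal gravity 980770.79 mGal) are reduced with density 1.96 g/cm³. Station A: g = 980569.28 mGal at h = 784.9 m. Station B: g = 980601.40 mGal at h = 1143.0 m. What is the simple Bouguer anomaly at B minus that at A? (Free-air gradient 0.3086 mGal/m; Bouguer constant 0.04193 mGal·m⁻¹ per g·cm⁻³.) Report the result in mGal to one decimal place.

Δg_SB(A) = 980569.28 − 980770.79 + 0.3086×784.9 − 0.04193×1.96×784.9 = -23.80 mGal
Δg_SB(B) = 980601.40 − 980770.79 + 0.3086×1143.0 − 0.04193×1.96×1143.0 = 89.40 mGal
Difference = 89.40 − (-23.80) = 113.20 mGal

113.2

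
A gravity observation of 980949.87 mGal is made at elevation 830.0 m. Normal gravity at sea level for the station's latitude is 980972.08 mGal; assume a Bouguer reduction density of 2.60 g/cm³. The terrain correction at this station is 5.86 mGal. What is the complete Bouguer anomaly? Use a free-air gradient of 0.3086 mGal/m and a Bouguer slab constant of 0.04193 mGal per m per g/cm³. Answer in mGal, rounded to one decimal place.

Free-air correction = 0.3086 × 830.0 = 256.14 mGal
Free-air anomaly = 980949.87 − 980972.08 + (256.14) = 233.93 mGal
Bouguer slab correction = 0.04193 × 2.60 × 830.0 = 90.48 mGal
Simple Bouguer anomaly = 233.93 − (90.48) = 143.45 mGal
Complete Bouguer anomaly = 143.45 + 5.86 = 149.31 mGal

149.3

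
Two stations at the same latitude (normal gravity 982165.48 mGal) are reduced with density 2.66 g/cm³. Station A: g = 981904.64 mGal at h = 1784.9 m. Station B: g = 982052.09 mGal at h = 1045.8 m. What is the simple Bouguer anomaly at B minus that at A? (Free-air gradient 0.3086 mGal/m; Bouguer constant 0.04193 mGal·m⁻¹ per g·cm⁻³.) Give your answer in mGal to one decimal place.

1.8

Δg_SB(A) = 981904.64 − 982165.48 + 0.3086×1784.9 − 0.04193×2.66×1784.9 = 90.90 mGal
Δg_SB(B) = 982052.09 − 982165.48 + 0.3086×1045.8 − 0.04193×2.66×1045.8 = 92.70 mGal
Difference = 92.70 − (90.90) = 1.80 mGal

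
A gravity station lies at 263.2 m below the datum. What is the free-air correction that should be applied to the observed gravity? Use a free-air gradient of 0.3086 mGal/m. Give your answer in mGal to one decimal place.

Free-air correction = 0.3086 × -263.2 = -81.2 mGal

-81.2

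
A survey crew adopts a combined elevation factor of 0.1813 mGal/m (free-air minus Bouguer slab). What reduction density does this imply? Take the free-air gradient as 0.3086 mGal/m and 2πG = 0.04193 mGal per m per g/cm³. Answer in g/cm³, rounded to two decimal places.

3.04

0.1813 = 0.3086 − 0.04193 × ρ
ρ = (0.3086 − 0.1813) / 0.04193 = 3.04 g/cm³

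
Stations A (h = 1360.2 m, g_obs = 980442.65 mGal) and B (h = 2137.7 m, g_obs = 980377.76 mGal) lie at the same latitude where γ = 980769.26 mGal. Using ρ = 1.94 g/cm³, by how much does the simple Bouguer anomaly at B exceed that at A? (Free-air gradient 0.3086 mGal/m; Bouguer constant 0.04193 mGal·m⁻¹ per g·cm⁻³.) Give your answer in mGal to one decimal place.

111.8

Δg_SB(A) = 980442.65 − 980769.26 + 0.3086×1360.2 − 0.04193×1.94×1360.2 = -17.50 mGal
Δg_SB(B) = 980377.76 − 980769.26 + 0.3086×2137.7 − 0.04193×1.94×2137.7 = 94.30 mGal
Difference = 94.30 − (-17.50) = 111.80 mGal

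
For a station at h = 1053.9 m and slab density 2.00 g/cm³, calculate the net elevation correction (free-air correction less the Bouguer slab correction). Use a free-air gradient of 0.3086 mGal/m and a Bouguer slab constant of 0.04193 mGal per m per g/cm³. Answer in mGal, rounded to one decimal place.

Combined gradient = 0.3086 − 0.04193 × 2.00 = 0.2247400 mGal/m
Combined elevation correction = 0.2247400 × 1053.9 = 236.9 mGal

236.9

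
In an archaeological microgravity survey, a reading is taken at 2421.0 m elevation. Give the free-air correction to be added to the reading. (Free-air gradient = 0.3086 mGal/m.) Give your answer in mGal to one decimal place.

747.1

Free-air correction = 0.3086 × 2421.0 = 747.1 mGal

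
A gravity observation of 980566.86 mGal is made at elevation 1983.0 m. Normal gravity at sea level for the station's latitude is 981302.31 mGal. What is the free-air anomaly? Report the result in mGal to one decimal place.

-123.5

Free-air correction = 0.3086 × 1983.0 = 611.95 mGal
Free-air anomaly = 980566.86 − 981302.31 + (611.95) = -123.50 mGal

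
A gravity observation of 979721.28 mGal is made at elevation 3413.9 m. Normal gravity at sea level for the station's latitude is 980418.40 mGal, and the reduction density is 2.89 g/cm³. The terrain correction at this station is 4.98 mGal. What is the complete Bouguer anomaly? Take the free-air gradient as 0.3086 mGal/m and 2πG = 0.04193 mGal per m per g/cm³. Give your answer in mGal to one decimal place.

Free-air correction = 0.3086 × 3413.9 = 1053.53 mGal
Free-air anomaly = 979721.28 − 980418.40 + (1053.53) = 356.41 mGal
Bouguer slab correction = 0.04193 × 2.89 × 3413.9 = 413.69 mGal
Simple Bouguer anomaly = 356.41 − (413.69) = -57.28 mGal
Complete Bouguer anomaly = -57.28 + 4.98 = -52.30 mGal

-52.3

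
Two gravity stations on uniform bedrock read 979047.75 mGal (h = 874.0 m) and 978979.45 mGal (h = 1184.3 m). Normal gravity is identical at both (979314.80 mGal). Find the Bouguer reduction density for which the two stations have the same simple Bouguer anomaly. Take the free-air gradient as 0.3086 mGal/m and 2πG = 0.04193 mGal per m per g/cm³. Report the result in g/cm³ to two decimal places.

Δg_obs = 978979.45 − 979047.75 = -68.30 mGal over Δh = 1184.3 − 874.0 = 310.3 m
Equal Bouguer anomalies ⇒ Δg_obs + (0.3086 − 0.04193ρ)·Δh = 0
0.3086 − 0.04193ρ = −Δg_obs/Δh = 0.22011
ρ = (0.3086 − 0.22011) / 0.04193 = 2.11 g/cm³

2.11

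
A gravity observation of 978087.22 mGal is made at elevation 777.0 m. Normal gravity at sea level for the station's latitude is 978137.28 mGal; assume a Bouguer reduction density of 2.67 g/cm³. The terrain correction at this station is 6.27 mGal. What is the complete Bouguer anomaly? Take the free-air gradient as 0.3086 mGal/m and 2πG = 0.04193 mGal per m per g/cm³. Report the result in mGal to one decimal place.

Free-air correction = 0.3086 × 777.0 = 239.78 mGal
Free-air anomaly = 978087.22 − 978137.28 + (239.78) = 189.72 mGal
Bouguer slab correction = 0.04193 × 2.67 × 777.0 = 86.99 mGal
Simple Bouguer anomaly = 189.72 − (86.99) = 102.73 mGal
Complete Bouguer anomaly = 102.73 + 6.27 = 109.00 mGal

109.0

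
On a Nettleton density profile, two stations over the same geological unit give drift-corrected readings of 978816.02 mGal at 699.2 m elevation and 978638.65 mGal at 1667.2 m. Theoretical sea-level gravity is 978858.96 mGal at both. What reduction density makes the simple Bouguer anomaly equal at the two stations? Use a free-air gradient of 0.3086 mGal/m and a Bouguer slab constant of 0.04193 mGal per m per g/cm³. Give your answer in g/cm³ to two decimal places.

2.99

Δg_obs = 978638.65 − 978816.02 = -177.37 mGal over Δh = 1667.2 − 699.2 = 968.0 m
Equal Bouguer anomalies ⇒ Δg_obs + (0.3086 − 0.04193ρ)·Δh = 0
0.3086 − 0.04193ρ = −Δg_obs/Δh = 0.18323
ρ = (0.3086 − 0.18323) / 0.04193 = 2.99 g/cm³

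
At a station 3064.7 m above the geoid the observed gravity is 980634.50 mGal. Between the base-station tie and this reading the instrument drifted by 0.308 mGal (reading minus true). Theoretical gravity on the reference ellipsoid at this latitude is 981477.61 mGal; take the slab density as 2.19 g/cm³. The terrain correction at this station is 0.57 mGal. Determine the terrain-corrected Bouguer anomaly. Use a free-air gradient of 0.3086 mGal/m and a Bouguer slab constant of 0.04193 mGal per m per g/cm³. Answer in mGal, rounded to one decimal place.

-178.5

Drift-corrected reading = 980634.50 − (0.308) = 980634.192 mGal
Free-air correction = 0.3086 × 3064.7 = 945.77 mGal
Free-air anomaly = 980634.192 − 981477.61 + (945.77) = 102.352 mGal
Bouguer slab correction = 0.04193 × 2.19 × 3064.7 = 281.42 mGal
Simple Bouguer anomaly = 102.352 − (281.42) = -179.068 mGal
Complete Bouguer anomaly = -179.068 + 0.57 = -178.498 mGal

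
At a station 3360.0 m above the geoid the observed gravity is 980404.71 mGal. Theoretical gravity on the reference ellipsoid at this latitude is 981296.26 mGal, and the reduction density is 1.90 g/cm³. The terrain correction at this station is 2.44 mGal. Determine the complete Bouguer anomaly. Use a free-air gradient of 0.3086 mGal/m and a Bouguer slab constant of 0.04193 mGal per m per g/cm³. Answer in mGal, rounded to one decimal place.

-119.9

Free-air correction = 0.3086 × 3360.0 = 1036.90 mGal
Free-air anomaly = 980404.71 − 981296.26 + (1036.90) = 145.35 mGal
Bouguer slab correction = 0.04193 × 1.90 × 3360.0 = 267.68 mGal
Simple Bouguer anomaly = 145.35 − (267.68) = -122.33 mGal
Complete Bouguer anomaly = -122.33 + 2.44 = -119.89 mGal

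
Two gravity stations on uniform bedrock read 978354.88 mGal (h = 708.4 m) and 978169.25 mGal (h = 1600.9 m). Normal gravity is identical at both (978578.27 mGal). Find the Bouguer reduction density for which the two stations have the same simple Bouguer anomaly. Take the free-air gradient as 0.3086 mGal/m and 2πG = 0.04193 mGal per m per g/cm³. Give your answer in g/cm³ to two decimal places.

2.40

Δg_obs = 978169.25 − 978354.88 = -185.63 mGal over Δh = 1600.9 − 708.4 = 892.5 m
Equal Bouguer anomalies ⇒ Δg_obs + (0.3086 − 0.04193ρ)·Δh = 0
0.3086 − 0.04193ρ = −Δg_obs/Δh = 0.20799
ρ = (0.3086 − 0.20799) / 0.04193 = 2.40 g/cm³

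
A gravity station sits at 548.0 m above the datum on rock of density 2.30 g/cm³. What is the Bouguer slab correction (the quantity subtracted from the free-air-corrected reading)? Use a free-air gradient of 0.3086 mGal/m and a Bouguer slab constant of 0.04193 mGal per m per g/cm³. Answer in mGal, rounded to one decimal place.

Bouguer slab correction = 0.04193 × 2.30 × 548.0 = 52.8 mGal

52.8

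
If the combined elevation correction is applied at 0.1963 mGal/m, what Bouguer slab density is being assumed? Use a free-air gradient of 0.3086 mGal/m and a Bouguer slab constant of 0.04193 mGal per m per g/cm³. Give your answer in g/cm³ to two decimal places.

0.1963 = 0.3086 − 0.04193 × ρ
ρ = (0.3086 − 0.1963) / 0.04193 = 2.68 g/cm³

2.68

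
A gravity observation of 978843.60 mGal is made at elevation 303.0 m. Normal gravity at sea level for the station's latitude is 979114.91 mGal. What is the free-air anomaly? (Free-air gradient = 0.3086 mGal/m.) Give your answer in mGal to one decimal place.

Free-air correction = 0.3086 × 303.0 = 93.51 mGal
Free-air anomaly = 978843.60 − 979114.91 + (93.51) = -177.80 mGal

-177.8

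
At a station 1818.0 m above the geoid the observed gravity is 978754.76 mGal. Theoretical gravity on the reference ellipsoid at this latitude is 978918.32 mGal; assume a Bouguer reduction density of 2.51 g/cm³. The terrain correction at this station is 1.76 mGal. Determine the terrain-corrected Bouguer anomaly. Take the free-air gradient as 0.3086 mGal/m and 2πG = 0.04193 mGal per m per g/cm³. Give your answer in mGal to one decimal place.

207.9

Free-air correction = 0.3086 × 1818.0 = 561.03 mGal
Free-air anomaly = 978754.76 − 978918.32 + (561.03) = 397.47 mGal
Bouguer slab correction = 0.04193 × 2.51 × 1818.0 = 191.33 mGal
Simple Bouguer anomaly = 397.47 − (191.33) = 206.14 mGal
Complete Bouguer anomaly = 206.14 + 1.76 = 207.90 mGal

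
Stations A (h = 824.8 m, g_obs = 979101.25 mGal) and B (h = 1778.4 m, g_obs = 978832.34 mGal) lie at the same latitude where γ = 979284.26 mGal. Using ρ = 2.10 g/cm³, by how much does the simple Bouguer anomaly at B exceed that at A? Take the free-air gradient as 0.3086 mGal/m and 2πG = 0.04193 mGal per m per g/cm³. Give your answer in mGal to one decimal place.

Δg_SB(A) = 979101.25 − 979284.26 + 0.3086×824.8 − 0.04193×2.10×824.8 = -1.10 mGal
Δg_SB(B) = 978832.34 − 979284.26 + 0.3086×1778.4 − 0.04193×2.10×1778.4 = -59.70 mGal
Difference = -59.70 − (-1.10) = -58.60 mGal

-58.6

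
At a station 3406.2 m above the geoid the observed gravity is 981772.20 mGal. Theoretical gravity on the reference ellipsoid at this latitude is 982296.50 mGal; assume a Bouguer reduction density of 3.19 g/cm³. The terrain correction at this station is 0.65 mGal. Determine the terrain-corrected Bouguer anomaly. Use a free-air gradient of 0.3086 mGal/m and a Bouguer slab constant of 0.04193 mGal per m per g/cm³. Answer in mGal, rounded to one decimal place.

71.9

Free-air correction = 0.3086 × 3406.2 = 1051.15 mGal
Free-air anomaly = 981772.20 − 982296.50 + (1051.15) = 526.85 mGal
Bouguer slab correction = 0.04193 × 3.19 × 3406.2 = 455.60 mGal
Simple Bouguer anomaly = 526.85 − (455.60) = 71.25 mGal
Complete Bouguer anomaly = 71.25 + 0.65 = 71.90 mGal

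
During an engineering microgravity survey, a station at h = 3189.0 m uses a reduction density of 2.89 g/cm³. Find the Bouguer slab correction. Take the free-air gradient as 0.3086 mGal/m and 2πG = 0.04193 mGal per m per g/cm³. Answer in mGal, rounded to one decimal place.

Bouguer slab correction = 0.04193 × 2.89 × 3189.0 = 386.4 mGal

386.4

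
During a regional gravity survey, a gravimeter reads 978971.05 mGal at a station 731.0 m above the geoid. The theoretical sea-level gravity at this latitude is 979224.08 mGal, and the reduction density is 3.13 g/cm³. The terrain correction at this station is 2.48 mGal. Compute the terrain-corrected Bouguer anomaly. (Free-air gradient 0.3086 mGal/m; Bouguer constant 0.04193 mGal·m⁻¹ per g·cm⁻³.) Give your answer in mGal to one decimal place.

Free-air correction = 0.3086 × 731.0 = 225.59 mGal
Free-air anomaly = 978971.05 − 979224.08 + (225.59) = -27.44 mGal
Bouguer slab correction = 0.04193 × 3.13 × 731.0 = 95.94 mGal
Simple Bouguer anomaly = -27.44 − (95.94) = -123.38 mGal
Complete Bouguer anomaly = -123.38 + 2.48 = -120.90 mGal

-120.9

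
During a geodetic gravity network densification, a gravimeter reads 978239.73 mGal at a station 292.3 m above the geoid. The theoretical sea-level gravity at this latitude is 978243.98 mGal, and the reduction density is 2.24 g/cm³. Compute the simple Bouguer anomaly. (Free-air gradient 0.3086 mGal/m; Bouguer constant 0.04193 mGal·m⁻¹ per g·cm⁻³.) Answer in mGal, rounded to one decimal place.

58.5

Free-air correction = 0.3086 × 292.3 = 90.20 mGal
Free-air anomaly = 978239.73 − 978243.98 + (90.20) = 85.95 mGal
Bouguer slab correction = 0.04193 × 2.24 × 292.3 = 27.45 mGal
Simple Bouguer anomaly = 85.95 − (27.45) = 58.50 mGal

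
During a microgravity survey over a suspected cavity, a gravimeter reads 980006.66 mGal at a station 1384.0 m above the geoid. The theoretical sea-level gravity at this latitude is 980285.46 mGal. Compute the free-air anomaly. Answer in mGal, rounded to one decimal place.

Free-air correction = 0.3086 × 1384.0 = 427.10 mGal
Free-air anomaly = 980006.66 − 980285.46 + (427.10) = 148.30 mGal

148.3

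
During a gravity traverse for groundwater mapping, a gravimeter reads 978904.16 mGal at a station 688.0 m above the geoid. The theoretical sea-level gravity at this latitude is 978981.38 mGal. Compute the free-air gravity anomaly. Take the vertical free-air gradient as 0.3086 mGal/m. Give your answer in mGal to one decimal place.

135.1

Free-air correction = 0.3086 × 688.0 = 212.32 mGal
Free-air anomaly = 978904.16 − 978981.38 + (212.32) = 135.10 mGal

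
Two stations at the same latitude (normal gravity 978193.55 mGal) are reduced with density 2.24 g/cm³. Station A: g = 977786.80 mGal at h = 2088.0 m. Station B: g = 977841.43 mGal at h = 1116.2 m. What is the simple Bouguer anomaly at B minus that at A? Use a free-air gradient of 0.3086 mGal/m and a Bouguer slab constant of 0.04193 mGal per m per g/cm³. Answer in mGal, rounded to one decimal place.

Δg_SB(A) = 977786.80 − 978193.55 + 0.3086×2088.0 − 0.04193×2.24×2088.0 = 41.50 mGal
Δg_SB(B) = 977841.43 − 978193.55 + 0.3086×1116.2 − 0.04193×2.24×1116.2 = -112.50 mGal
Difference = -112.50 − (41.50) = -154.00 mGal

-154.0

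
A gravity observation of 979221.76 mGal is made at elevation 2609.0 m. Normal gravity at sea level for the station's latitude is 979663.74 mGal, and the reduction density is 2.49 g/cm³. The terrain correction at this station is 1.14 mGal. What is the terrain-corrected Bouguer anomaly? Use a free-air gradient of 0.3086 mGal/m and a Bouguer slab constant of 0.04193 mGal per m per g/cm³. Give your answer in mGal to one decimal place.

91.9

Free-air correction = 0.3086 × 2609.0 = 805.14 mGal
Free-air anomaly = 979221.76 − 979663.74 + (805.14) = 363.16 mGal
Bouguer slab correction = 0.04193 × 2.49 × 2609.0 = 272.39 mGal
Simple Bouguer anomaly = 363.16 − (272.39) = 90.77 mGal
Complete Bouguer anomaly = 90.77 + 1.14 = 91.91 mGal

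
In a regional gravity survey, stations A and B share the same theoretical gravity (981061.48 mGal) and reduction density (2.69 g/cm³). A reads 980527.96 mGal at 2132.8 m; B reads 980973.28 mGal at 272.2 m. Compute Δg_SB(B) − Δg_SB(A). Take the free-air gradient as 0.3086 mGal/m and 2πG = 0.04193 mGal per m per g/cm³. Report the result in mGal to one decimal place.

Δg_SB(A) = 980527.96 − 981061.48 + 0.3086×2132.8 − 0.04193×2.69×2132.8 = -115.90 mGal
Δg_SB(B) = 980973.28 − 981061.48 + 0.3086×272.2 − 0.04193×2.69×272.2 = -34.90 mGal
Difference = -34.90 − (-115.90) = 81.00 mGal

81.0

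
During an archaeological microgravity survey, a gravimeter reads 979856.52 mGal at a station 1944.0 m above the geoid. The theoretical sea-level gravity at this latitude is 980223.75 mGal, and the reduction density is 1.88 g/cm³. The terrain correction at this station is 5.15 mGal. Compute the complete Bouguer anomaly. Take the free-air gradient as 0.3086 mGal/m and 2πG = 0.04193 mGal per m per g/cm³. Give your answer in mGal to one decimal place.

Free-air correction = 0.3086 × 1944.0 = 599.92 mGal
Free-air anomaly = 979856.52 − 980223.75 + (599.92) = 232.69 mGal
Bouguer slab correction = 0.04193 × 1.88 × 1944.0 = 153.24 mGal
Simple Bouguer anomaly = 232.69 − (153.24) = 79.45 mGal
Complete Bouguer anomaly = 79.45 + 5.15 = 84.60 mGal

84.6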